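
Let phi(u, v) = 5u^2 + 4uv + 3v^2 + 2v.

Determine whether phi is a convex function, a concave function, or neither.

convex

phi is quadratic, so its Hessian is the constant matrix H = [[10, 4], [4, 6]].
det(H) = 44, tr(H) = 16.
det(H) > 0 and tr(H) > 0, so H is positive definite everywhere: convex.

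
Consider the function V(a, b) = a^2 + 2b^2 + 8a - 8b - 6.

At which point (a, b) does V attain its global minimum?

V(a,b) separates as P(a) + Q(b) − 6, so its minimum is min P + min Q − 6.
P'(a) = 2a + 8 vanishes at a ∈ {-4}; Q'(b) = 4b - 8 vanishes at b ∈ {2}.
Local minima of P (where P''>0): P(-4)=-16. Local minima of Q: Q(2)=-8.
So the global minimum of V is P(-4) + Q(2) − 6 = -16 − 8 − 6 = -30, attained at (-4, 2).

(-4, 2)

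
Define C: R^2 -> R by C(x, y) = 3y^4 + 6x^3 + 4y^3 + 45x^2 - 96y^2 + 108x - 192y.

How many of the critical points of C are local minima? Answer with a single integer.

2

C separates as a function of x plus a function of y, so ∇C=0 decouples.
∂C/∂x = 18(x + 2)(x + 3) = 0 at x ∈ {-3, -2}; ∂C/∂y = 12(y - 4)(y + 1)(y + 4) = 0 at y ∈ {-4, -1, 4}.
The Hessian is diagonal: diag(C_xx, C_yy). Second derivatives: C_xx(-3)=-18, C_xx(-2)=18; C_yy(-4)=288, C_yy(-1)=-180, C_yy(4)=480.
Local minima occur where both diagonal entries positive: (-2, -4), (-2, 4). Count: 2.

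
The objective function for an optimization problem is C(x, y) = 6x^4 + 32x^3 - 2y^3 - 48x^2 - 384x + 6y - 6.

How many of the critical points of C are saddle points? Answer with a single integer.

C separates as a function of x plus a function of y, so ∇C=0 decouples.
∂C/∂x = 24(x - 2)(x + 2)(x + 4) = 0 at x ∈ {-4, -2, 2}; ∂C/∂y = -6(y - 1)(y + 1) = 0 at y ∈ {-1, 1}.
The Hessian is diagonal: diag(C_xx, C_yy). Second derivatives: C_xx(-4)=288, C_xx(-2)=-192, C_xx(2)=576; C_yy(-1)=12, C_yy(1)=-12.
Saddle points occur where the two diagonal entries have opposite signs: (-4, 1), (-2, -1), (2, 1). Count: 3.

3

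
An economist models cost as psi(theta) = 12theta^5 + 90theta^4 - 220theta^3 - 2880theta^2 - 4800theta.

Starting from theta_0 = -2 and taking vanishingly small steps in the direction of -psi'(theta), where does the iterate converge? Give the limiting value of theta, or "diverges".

-4

psi'(theta) = 60(theta - 4)(theta + 1)(theta + 4)(theta + 5), so psi'(-2) = 2160.
Gradient descent moves in the -psi' direction, i.e. theta is decreasing.
The nearest critical point in that direction is theta = -4, where psi'' = 1440 > 0 (a local minimum). The iterate converges there.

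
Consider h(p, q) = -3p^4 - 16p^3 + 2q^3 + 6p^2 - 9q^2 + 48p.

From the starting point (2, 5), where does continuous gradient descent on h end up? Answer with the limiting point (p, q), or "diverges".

h is separable, so gradient descent decouples: p follows -∂h/∂p, q follows -∂h/∂q.
∂h/∂p = -12(p - 1)(p + 1)(p + 4); at p=2 this is -216, so p increases.
∂h/∂q = 6q(q - 3); at q=5 this is 60, so q decreases.
The p-coordinate has no critical point in that direction and runs off to infinity.

diverges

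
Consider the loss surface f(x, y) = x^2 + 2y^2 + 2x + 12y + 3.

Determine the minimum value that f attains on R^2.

-16

f(x,y) separates as P(x) + Q(y) + 3, so its minimum is min P + min Q + 3.
P'(x) = 2x + 2 vanishes at x ∈ {-1}; Q'(y) = 4y + 12 vanishes at y ∈ {-3}.
Local minima of P (where P''>0): P(-1)=-1. Local minima of Q: Q(-3)=-18.
So the global minimum of f is P(-1) + Q(-3) + 3 = -1 − 18 + 3 = -16, attained at (-1, -3).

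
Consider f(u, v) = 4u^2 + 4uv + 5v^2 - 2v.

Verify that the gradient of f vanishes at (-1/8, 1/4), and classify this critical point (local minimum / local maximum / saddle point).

∇f = (8u + 4v, 4u + 10v - 2); substituting (-1/8, 1/4) gives ∇f = (0, 0), so (-1/8, 1/4) is indeed a critical point.
The Hessian of f is constant: H = [[8, 4], [4, 10]].
det(H) = 8·10 − 4² = 64.
det(H) > 0 and tr(H) = 18 > 0, so H is positive definite and the point is a local minimum.

local minimum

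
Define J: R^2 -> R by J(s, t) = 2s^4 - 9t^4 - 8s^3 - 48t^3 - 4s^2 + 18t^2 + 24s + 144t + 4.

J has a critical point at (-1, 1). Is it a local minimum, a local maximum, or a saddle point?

saddle point

The mixed partial ∂²J/∂s∂t is 0, so the Hessian at any point is diag(J_ss, J_tt) = diag(8(3s^2 - 6s - 1), 36(-3t^2 - 8t + 1)).
At (-1, 1): H = diag(64, -360).
The eigenvalues have opposite signs, so H is indefinite: a saddle point.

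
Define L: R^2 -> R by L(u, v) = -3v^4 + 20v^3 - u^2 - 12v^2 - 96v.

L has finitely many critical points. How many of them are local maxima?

L separates as a function of u plus a function of v, so ∇L=0 decouples.
∂L/∂u = -2u = 0 at u ∈ {0}; ∂L/∂v = -12(v - 4)(v - 2)(v + 1) = 0 at v ∈ {-1, 2, 4}.
The Hessian is diagonal: diag(L_uu, L_vv). Second derivatives: L_uu(0)=-2; L_vv(-1)=-180, L_vv(2)=72, L_vv(4)=-120.
Local maxima occur where both diagonal entries negative: (0, -1), (0, 4). Count: 2.

2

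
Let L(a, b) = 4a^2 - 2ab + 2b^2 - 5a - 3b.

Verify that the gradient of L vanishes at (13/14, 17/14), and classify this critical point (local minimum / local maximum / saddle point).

local minimum

∇L = (8a - 2b - 5, -2a + 4b - 3); substituting (13/14, 17/14) gives ∇L = (0, 0), so (13/14, 17/14) is indeed a critical point.
The Hessian of L is constant: H = [[8, -2], [-2, 4]].
det(H) = 8·4 − (-2)² = 28.
det(H) > 0 and tr(H) = 12 > 0, so H is positive definite and the point is a local minimum.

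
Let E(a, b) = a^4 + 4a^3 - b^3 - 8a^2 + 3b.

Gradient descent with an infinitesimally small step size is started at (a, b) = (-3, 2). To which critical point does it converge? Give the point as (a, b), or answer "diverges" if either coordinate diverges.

E is separable, so gradient descent decouples: a follows -∂E/∂a, b follows -∂E/∂b.
∂E/∂a = 4a(a - 1)(a + 4); at a=-3 this is 48, so a decreases.
∂E/∂b = -3(b - 1)(b + 1); at b=2 this is -9, so b increases.
The b-coordinate has no critical point in that direction and runs off to infinity.

diverges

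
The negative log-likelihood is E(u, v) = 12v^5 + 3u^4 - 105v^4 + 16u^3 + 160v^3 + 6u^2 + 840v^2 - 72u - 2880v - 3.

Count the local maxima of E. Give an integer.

E separates as a function of u plus a function of v, so ∇E=0 decouples.
∂E/∂u = 12(u - 1)(u + 2)(u + 3) = 0 at u ∈ {-3, -2, 1}; ∂E/∂v = 60(v - 4)(v - 3)(v - 2)(v + 2) = 0 at v ∈ {-2, 2, 3, 4}.
The Hessian is diagonal: diag(E_uu, E_vv). Second derivatives: E_uu(-3)=48, E_uu(-2)=-36, E_uu(1)=144; E_vv(-2)=-7200, E_vv(2)=480, E_vv(3)=-300, E_vv(4)=720.
Local maxima occur where both diagonal entries negative: (-2, -2), (-2, 3). Count: 2.

2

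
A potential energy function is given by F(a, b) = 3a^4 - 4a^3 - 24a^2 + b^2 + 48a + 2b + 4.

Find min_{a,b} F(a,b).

F(a,b) separates as P(a) + Q(b) + 4, so its minimum is min P + min Q + 4.
P'(a) = 12(a - 2)(a - 1)(a + 2) vanishes at a ∈ {-2, 1, 2}; Q'(b) = 2b + 2 vanishes at b ∈ {-1}.
Local minima of P (where P''>0): P(-2)=-112, P(2)=16. Local minima of Q: Q(-1)=-1.
So the global minimum of F is P(-2) + Q(-1) + 4 = -112 − 1 + 4 = -109, attained at (-2, -1).

-109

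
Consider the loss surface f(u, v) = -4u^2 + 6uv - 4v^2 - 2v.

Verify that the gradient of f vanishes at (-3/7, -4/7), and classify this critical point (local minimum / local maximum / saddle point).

local maximum

∇f = (-8u + 6v, 6u - 8v - 2); substituting (-3/7, -4/7) gives ∇f = (0, 0), so (-3/7, -4/7) is indeed a critical point.
The Hessian of f is constant: H = [[-8, 6], [6, -8]].
det(H) = (-8)·(-8) − 6² = 28.
det(H) > 0 and tr(H) = -16 < 0, so H is negative definite and the point is a local maximum.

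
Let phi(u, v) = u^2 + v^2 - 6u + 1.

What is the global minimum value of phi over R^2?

-8

phi(u,v) separates as P(u) + Q(v) + 1, so its minimum is min P + min Q + 1.
P'(u) = 2u - 6 vanishes at u ∈ {3}; Q'(v) = 2v vanishes at v ∈ {0}.
Local minima of P (where P''>0): P(3)=-9. Local minima of Q: Q(0)=0.
So the global minimum of phi is P(3) + Q(0) + 1 = -9 + 0 + 1 = -8, attained at (3, 0).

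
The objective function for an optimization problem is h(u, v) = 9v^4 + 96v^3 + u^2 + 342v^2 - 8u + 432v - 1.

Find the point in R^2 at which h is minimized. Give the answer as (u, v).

h(u,v) separates as P(u) + Q(v) − 1, so its minimum is min P + min Q − 1.
P'(u) = 2u - 8 vanishes at u ∈ {4}; Q'(v) = 36(v + 1)(v + 3)(v + 4) vanishes at v ∈ {-4, -3, -1}.
Local minima of P (where P''>0): P(4)=-16. Local minima of Q: Q(-4)=-96, Q(-1)=-177.
So the global minimum of h is P(4) + Q(-1) − 1 = -16 − 177 − 1 = -194, attained at (4, -1).

(4, -1)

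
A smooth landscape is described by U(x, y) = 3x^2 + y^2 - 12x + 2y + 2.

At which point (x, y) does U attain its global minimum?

U(x,y) separates as P(x) + Q(y) + 2, so its minimum is min P + min Q + 2.
P'(x) = 6x - 12 vanishes at x ∈ {2}; Q'(y) = 2y + 2 vanishes at y ∈ {-1}.
Local minima of P (where P''>0): P(2)=-12. Local minima of Q: Q(-1)=-1.
So the global minimum of U is P(2) + Q(-1) + 2 = -12 − 1 + 2 = -11, attained at (2, -1).

(2, -1)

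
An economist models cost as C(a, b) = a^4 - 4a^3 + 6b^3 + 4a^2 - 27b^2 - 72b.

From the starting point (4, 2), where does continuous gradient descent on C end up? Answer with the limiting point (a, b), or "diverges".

(2, 4)

C is separable, so gradient descent decouples: a follows -∂C/∂a, b follows -∂C/∂b.
∂C/∂a = 4a(a - 2)(a - 1); at a=4 this is 96, so a decreases.
∂C/∂b = 18(b - 4)(b + 1); at b=2 this is -108, so b increases.
a converges to its nearest critical value 2 (a local min of the a-part); b converges to 4. The iterate converges to (2, 4).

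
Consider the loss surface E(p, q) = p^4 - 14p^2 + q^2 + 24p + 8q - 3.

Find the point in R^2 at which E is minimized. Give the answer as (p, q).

E(p,q) separates as A(p) + B(q) − 3, so its minimum is min A + min B − 3.
A'(p) = 4(p - 2)(p - 1)(p + 3) vanishes at p ∈ {-3, 1, 2}; B'(q) = 2q + 8 vanishes at q ∈ {-4}.
Local minima of A (where A''>0): A(-3)=-117, A(2)=8. Local minima of B: B(-4)=-16.
So the global minimum of E is A(-3) + B(-4) − 3 = -117 − 16 − 3 = -136, attained at (-3, -4).

(-3, -4)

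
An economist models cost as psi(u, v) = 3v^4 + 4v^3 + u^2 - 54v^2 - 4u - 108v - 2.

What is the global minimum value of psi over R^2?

-465

psi(u,v) separates as P(u) + Q(v) − 2, so its minimum is min P + min Q − 2.
P'(u) = 2u - 4 vanishes at u ∈ {2}; Q'(v) = 12(v - 3)(v + 1)(v + 3) vanishes at v ∈ {-3, -1, 3}.
Local minima of P (where P''>0): P(2)=-4. Local minima of Q: Q(-3)=-27, Q(3)=-459.
So the global minimum of psi is P(2) + Q(3) − 2 = -4 − 459 − 2 = -465, attained at (2, 3).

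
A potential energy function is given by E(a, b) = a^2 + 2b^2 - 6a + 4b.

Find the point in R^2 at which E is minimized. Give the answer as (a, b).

(3, -1)

E(a,b) separates as P(a) + Q(b), so its minimum is min P + min Q.
P'(a) = 2a - 6 vanishes at a ∈ {3}; Q'(b) = 4b + 4 vanishes at b ∈ {-1}.
Local minima of P (where P''>0): P(3)=-9. Local minima of Q: Q(-1)=-2.
So the global minimum of E is P(3) + Q(-1) = -9 − 2 = -11, attained at (3, -1).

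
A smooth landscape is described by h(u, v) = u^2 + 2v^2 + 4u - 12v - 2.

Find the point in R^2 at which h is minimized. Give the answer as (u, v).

(-2, 3)

h(u,v) separates as P(u) + Q(v) − 2, so its minimum is min P + min Q − 2.
P'(u) = 2u + 4 vanishes at u ∈ {-2}; Q'(v) = 4v - 12 vanishes at v ∈ {3}.
Local minima of P (where P''>0): P(-2)=-4. Local minima of Q: Q(3)=-18.
So the global minimum of h is P(-2) + Q(3) − 2 = -4 − 18 − 2 = -24, attained at (-2, 3).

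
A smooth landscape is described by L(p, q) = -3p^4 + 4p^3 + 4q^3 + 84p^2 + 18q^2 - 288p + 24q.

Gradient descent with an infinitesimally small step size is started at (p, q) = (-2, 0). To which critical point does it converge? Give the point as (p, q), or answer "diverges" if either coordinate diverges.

(2, -1)

L is separable, so gradient descent decouples: p follows -∂L/∂p, q follows -∂L/∂q.
∂L/∂p = -12(p - 3)(p - 2)(p + 4); at p=-2 this is -480, so p increases.
∂L/∂q = 12(q + 1)(q + 2); at q=0 this is 24, so q decreases.
p converges to its nearest critical value 2 (a local min of the p-part); q converges to -1. The iterate converges to (2, -1).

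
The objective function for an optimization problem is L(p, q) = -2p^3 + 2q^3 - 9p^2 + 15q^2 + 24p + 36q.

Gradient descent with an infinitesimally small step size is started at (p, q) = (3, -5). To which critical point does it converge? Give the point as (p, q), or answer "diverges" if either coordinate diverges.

diverges

L is separable, so gradient descent decouples: p follows -∂L/∂p, q follows -∂L/∂q.
∂L/∂p = -6(p - 1)(p + 4); at p=3 this is -84, so p increases.
∂L/∂q = 6(q + 2)(q + 3); at q=-5 this is 36, so q decreases.
The p-coordinate has no critical point in that direction and runs off to infinity.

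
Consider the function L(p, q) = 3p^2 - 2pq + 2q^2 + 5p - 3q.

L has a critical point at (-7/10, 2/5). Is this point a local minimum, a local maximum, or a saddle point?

The Hessian of L is constant: H = [[6, -2], [-2, 4]].
det(H) = 6·4 − (-2)² = 20.
det(H) > 0 and tr(H) = 10 > 0, so H is positive definite and the point is a local minimum.

local minimum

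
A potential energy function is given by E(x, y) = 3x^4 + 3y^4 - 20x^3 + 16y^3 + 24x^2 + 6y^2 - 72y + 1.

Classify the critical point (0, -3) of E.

The mixed partial ∂²E/∂x∂y is 0, so the Hessian at any point is diag(E_xx, E_yy) = diag(12(3x^2 - 10x + 4), 12(3y^2 + 8y + 1)).
At (0, -3): H = diag(48, 48).
Both eigenvalues are positive, so H is positive definite: a local minimum.

local minimum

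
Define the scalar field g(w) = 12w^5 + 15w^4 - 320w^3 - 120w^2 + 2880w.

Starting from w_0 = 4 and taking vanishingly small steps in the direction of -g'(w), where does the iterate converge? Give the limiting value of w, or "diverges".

3

g'(w) = 60(w - 3)(w - 2)(w + 2)(w + 4), so g'(4) = 5760.
Gradient descent moves in the -g' direction, i.e. w is decreasing.
The nearest critical point in that direction is w = 3, where g'' = 2100 > 0 (a local minimum). The iterate converges there.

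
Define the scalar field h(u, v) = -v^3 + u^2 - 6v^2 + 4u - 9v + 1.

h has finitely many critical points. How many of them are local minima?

h separates as a function of u plus a function of v, so ∇h=0 decouples.
∂h/∂u = 2(u + 2) = 0 at u ∈ {-2}; ∂h/∂v = -3(v + 1)(v + 3) = 0 at v ∈ {-3, -1}.
The Hessian is diagonal: diag(h_uu, h_vv). Second derivatives: h_uu(-2)=2; h_vv(-3)=6, h_vv(-1)=-6.
Local minima occur where both diagonal entries positive: (-2, -3). Count: 1.

1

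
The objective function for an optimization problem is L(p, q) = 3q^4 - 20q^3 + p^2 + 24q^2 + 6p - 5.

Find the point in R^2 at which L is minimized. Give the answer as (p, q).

L(p,q) separates as A(p) + B(q) − 5, so its minimum is min A + min B − 5.
A'(p) = 2p + 6 vanishes at p ∈ {-3}; B'(q) = 12q(q - 4)(q - 1) vanishes at q ∈ {0, 1, 4}.
Local minima of A (where A''>0): A(-3)=-9. Local minima of B: B(0)=0, B(4)=-128.
So the global minimum of L is A(-3) + B(4) − 5 = -9 − 128 − 5 = -142, attained at (-3, 4).

(-3, 4)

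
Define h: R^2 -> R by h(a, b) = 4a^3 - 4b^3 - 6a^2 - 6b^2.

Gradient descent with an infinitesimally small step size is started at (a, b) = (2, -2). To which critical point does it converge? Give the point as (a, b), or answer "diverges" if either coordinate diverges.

h is separable, so gradient descent decouples: a follows -∂h/∂a, b follows -∂h/∂b.
∂h/∂a = 12a(a - 1); at a=2 this is 24, so a decreases.
∂h/∂b = -12b(b + 1); at b=-2 this is -24, so b increases.
a converges to its nearest critical value 1 (a local min of the a-part); b converges to -1. The iterate converges to (1, -1).

(1, -1)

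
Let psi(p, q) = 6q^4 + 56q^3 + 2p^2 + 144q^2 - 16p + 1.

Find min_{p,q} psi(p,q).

-31

psi(p,q) separates as A(p) + B(q) + 1, so its minimum is min A + min B + 1.
A'(p) = 4p - 16 vanishes at p ∈ {4}; B'(q) = 24q(q + 3)(q + 4) vanishes at q ∈ {-4, -3, 0}.
Local minima of A (where A''>0): A(4)=-32. Local minima of B: B(-4)=256, B(0)=0.
So the global minimum of psi is A(4) + B(0) + 1 = -32 + 0 + 1 = -31, attained at (4, 0).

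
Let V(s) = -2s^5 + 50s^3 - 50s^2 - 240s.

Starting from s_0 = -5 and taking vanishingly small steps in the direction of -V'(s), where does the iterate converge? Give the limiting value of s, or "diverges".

V'(s) = -10(s - 3)(s - 2)(s + 1)(s + 4), so V'(-5) = -2240.
Gradient descent moves in the -V' direction, i.e. s is increasing.
The nearest critical point in that direction is s = -4, where V'' = 1260 > 0 (a local minimum). The iterate converges there.

-4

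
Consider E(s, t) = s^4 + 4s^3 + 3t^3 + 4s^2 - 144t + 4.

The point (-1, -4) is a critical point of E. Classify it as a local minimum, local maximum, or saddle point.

local maximum

The mixed partial ∂²E/∂s∂t is 0, so the Hessian at any point is diag(E_ss, E_tt) = diag(4(3s^2 + 6s + 2), 18t).
At (-1, -4): H = diag(-4, -72).
Both eigenvalues are negative, so H is negative definite: a local maximum.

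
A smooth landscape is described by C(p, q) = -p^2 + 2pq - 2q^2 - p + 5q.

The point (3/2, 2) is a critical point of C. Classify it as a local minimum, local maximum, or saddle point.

local maximum

The Hessian of C is constant: H = [[-2, 2], [2, -4]].
det(H) = (-2)·(-4) − 2² = 4.
det(H) > 0 and tr(H) = -6 < 0, so H is negative definite and the point is a local maximum.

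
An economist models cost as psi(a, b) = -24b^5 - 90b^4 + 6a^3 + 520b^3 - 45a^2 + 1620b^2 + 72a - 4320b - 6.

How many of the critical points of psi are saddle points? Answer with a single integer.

4

psi separates as a function of a plus a function of b, so ∇psi=0 decouples.
∂psi/∂a = 18(a - 4)(a - 1) = 0 at a ∈ {1, 4}; ∂psi/∂b = -120(b - 3)(b - 1)(b + 3)(b + 4) = 0 at b ∈ {-4, -3, 1, 3}.
The Hessian is diagonal: diag(psi_aa, psi_bb). Second derivatives: psi_aa(1)=-54, psi_aa(4)=54; psi_bb(-4)=4200, psi_bb(-3)=-2880, psi_bb(1)=4800, psi_bb(3)=-10080.
Saddle points occur where the two diagonal entries have opposite signs: (1, -4), (1, 1), (4, -3), (4, 3). Count: 4.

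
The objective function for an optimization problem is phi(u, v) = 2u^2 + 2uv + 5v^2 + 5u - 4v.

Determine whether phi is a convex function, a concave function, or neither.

phi is quadratic, so its Hessian is the constant matrix H = [[4, 2], [2, 10]].
det(H) = 36, tr(H) = 14.
det(H) > 0 and tr(H) > 0, so H is positive definite everywhere: convex.

convex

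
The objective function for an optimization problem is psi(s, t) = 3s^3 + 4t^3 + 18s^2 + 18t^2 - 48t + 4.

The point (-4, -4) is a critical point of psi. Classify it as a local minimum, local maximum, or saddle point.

The mixed partial ∂²psi/∂s∂t is 0, so the Hessian at any point is diag(psi_ss, psi_tt) = diag(18(s + 2), 12(2t + 3)).
At (-4, -4): H = diag(-36, -60).
Both eigenvalues are negative, so H is negative definite: a local maximum.

local maximum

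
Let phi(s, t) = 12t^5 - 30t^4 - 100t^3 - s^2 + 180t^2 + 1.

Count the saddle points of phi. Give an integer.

phi separates as a function of s plus a function of t, so ∇phi=0 decouples.
∂phi/∂s = -2s = 0 at s ∈ {0}; ∂phi/∂t = 60t(t - 3)(t - 1)(t + 2) = 0 at t ∈ {-2, 0, 1, 3}.
The Hessian is diagonal: diag(phi_ss, phi_tt). Second derivatives: phi_ss(0)=-2; phi_tt(-2)=-1800, phi_tt(0)=360, phi_tt(1)=-360, phi_tt(3)=1800.
Saddle points occur where the two diagonal entries have opposite signs: (0, 0), (0, 3). Count: 2.

2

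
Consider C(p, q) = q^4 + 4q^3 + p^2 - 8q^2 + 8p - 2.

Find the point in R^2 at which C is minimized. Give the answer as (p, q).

C(p,q) separates as A(p) + B(q) − 2, so its minimum is min A + min B − 2.
A'(p) = 2p + 8 vanishes at p ∈ {-4}; B'(q) = 4q(q - 1)(q + 4) vanishes at q ∈ {-4, 0, 1}.
Local minima of A (where A''>0): A(-4)=-16. Local minima of B: B(-4)=-128, B(1)=-3.
So the global minimum of C is A(-4) + B(-4) − 2 = -16 − 128 − 2 = -146, attained at (-4, -4).

(-4, -4)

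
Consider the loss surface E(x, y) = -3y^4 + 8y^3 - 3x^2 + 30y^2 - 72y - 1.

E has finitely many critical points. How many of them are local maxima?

2

E separates as a function of x plus a function of y, so ∇E=0 decouples.
∂E/∂x = -6x = 0 at x ∈ {0}; ∂E/∂y = -12(y - 3)(y - 1)(y + 2) = 0 at y ∈ {-2, 1, 3}.
The Hessian is diagonal: diag(E_xx, E_yy). Second derivatives: E_xx(0)=-6; E_yy(-2)=-180, E_yy(1)=72, E_yy(3)=-120.
Local maxima occur where both diagonal entries negative: (0, -2), (0, 3). Count: 2.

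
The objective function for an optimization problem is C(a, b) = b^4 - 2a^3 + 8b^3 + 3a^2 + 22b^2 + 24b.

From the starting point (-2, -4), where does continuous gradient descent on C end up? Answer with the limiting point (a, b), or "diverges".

C is separable, so gradient descent decouples: a follows -∂C/∂a, b follows -∂C/∂b.
∂C/∂a = -6a(a - 1); at a=-2 this is -36, so a increases.
∂C/∂b = 4(b + 1)(b + 2)(b + 3); at b=-4 this is -24, so b increases.
a converges to its nearest critical value 0 (a local min of the a-part); b converges to -3. The iterate converges to (0, -3).

(0, -3)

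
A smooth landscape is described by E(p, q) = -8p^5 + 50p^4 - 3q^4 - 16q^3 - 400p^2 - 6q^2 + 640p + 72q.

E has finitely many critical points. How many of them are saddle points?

E separates as a function of p plus a function of q, so ∇E=0 decouples.
∂E/∂p = -40(p - 4)(p - 2)(p - 1)(p + 2) = 0 at p ∈ {-2, 1, 2, 4}; ∂E/∂q = -12(q - 1)(q + 2)(q + 3) = 0 at q ∈ {-3, -2, 1}.
The Hessian is diagonal: diag(E_pp, E_qq). Second derivatives: E_pp(-2)=2880, E_pp(1)=-360, E_pp(2)=320, E_pp(4)=-1440; E_qq(-3)=-48, E_qq(-2)=36, E_qq(1)=-144.
Saddle points occur where the two diagonal entries have opposite signs: (-2, -3), (-2, 1), (1, -2), (2, -3), (2, 1), (4, -2). Count: 6.

6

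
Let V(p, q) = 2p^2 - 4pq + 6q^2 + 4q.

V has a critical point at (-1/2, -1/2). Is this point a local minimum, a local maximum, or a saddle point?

The Hessian of V is constant: H = [[4, -4], [-4, 12]].
det(H) = 4·12 − (-4)² = 32.
det(H) > 0 and tr(H) = 16 > 0, so H is positive definite and the point is a local minimum.

local minimum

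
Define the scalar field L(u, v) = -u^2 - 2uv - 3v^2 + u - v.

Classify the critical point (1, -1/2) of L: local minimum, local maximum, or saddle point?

local maximum

The Hessian of L is constant: H = [[-2, -2], [-2, -6]].
det(H) = (-2)·(-6) − (-2)² = 8.
det(H) > 0 and tr(H) = -8 < 0, so H is negative definite and the point is a local maximum.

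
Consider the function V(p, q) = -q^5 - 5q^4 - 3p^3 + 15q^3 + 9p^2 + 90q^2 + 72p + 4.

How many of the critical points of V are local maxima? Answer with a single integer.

2

V separates as a function of p plus a function of q, so ∇V=0 decouples.
∂V/∂p = -9(p - 4)(p + 2) = 0 at p ∈ {-2, 4}; ∂V/∂q = -5q(q - 3)(q + 3)(q + 4) = 0 at q ∈ {-4, -3, 0, 3}.
The Hessian is diagonal: diag(V_pp, V_qq). Second derivatives: V_pp(-2)=54, V_pp(4)=-54; V_qq(-4)=140, V_qq(-3)=-90, V_qq(0)=180, V_qq(3)=-630.
Local maxima occur where both diagonal entries negative: (4, -3), (4, 3). Count: 2.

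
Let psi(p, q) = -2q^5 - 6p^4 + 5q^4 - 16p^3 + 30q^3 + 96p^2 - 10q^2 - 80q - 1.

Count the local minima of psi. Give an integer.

2

psi separates as a function of p plus a function of q, so ∇psi=0 decouples.
∂psi/∂p = -24p(p - 2)(p + 4) = 0 at p ∈ {-4, 0, 2}; ∂psi/∂q = -10(q - 4)(q - 1)(q + 1)(q + 2) = 0 at q ∈ {-2, -1, 1, 4}.
The Hessian is diagonal: diag(psi_pp, psi_qq). Second derivatives: psi_pp(-4)=-576, psi_pp(0)=192, psi_pp(2)=-288; psi_qq(-2)=180, psi_qq(-1)=-100, psi_qq(1)=180, psi_qq(4)=-900.
Local minima occur where both diagonal entries positive: (0, -2), (0, 1). Count: 2.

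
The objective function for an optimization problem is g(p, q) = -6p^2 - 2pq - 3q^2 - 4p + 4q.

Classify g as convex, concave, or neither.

g is quadratic, so its Hessian is the constant matrix H = [[-12, -2], [-2, -6]].
det(H) = 68, tr(H) = -18.
det(H) > 0 and tr(H) < 0, so H is negative definite everywhere: concave.

concave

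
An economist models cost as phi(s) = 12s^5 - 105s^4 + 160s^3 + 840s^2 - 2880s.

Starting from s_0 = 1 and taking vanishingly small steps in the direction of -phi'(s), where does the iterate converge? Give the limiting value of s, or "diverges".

2

phi'(s) = 60(s - 4)(s - 3)(s - 2)(s + 2), so phi'(1) = -1080.
Gradient descent moves in the -phi' direction, i.e. s is increasing.
The nearest critical point in that direction is s = 2, where phi'' = 480 > 0 (a local minimum). The iterate converges there.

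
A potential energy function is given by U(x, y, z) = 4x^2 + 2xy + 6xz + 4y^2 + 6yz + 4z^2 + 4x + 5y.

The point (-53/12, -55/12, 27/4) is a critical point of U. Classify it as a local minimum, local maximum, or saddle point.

local minimum

The Hessian is constant: H = [[8, 2, 6], [2, 8, 6], [6, 6, 8]].
Leading principal minors: Δ₁ = 8, Δ₂ = 60, Δ₃ = 48.
All leading minors are positive, so H is positive definite: a local minimum.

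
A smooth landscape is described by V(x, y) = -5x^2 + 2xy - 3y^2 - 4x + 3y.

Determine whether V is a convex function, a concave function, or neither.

V is quadratic, so its Hessian is the constant matrix H = [[-10, 2], [2, -6]].
det(H) = 56, tr(H) = -16.
det(H) > 0 and tr(H) < 0, so H is negative definite everywhere: concave.

concave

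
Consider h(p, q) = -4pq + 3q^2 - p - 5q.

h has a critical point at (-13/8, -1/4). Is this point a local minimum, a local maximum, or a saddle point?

saddle point

The Hessian of h is constant: H = [[0, -4], [-4, 6]].
det(H) = 0·6 − (-4)² = -16.
Since det(H) < 0, H is indefinite and the critical point is a saddle point.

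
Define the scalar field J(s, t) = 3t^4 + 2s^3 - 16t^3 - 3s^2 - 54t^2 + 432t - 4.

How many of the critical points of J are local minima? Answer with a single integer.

J separates as a function of s plus a function of t, so ∇J=0 decouples.
∂J/∂s = 6s(s - 1) = 0 at s ∈ {0, 1}; ∂J/∂t = 12(t - 4)(t - 3)(t + 3) = 0 at t ∈ {-3, 3, 4}.
The Hessian is diagonal: diag(J_ss, J_tt). Second derivatives: J_ss(0)=-6, J_ss(1)=6; J_tt(-3)=504, J_tt(3)=-72, J_tt(4)=84.
Local minima occur where both diagonal entries positive: (1, -3), (1, 4). Count: 2.

2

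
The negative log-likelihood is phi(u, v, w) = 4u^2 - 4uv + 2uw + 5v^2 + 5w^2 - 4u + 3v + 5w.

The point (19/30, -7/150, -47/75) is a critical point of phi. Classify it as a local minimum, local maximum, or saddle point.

local minimum

The Hessian is constant: H = [[8, -4, 2], [-4, 10, 0], [2, 0, 10]].
Leading principal minors: Δ₁ = 8, Δ₂ = 64, Δ₃ = 600.
All leading minors are positive, so H is positive definite: a local minimum.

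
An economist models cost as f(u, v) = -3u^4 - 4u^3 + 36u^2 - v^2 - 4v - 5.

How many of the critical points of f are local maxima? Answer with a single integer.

2

f separates as a function of u plus a function of v, so ∇f=0 decouples.
∂f/∂u = -12u(u - 2)(u + 3) = 0 at u ∈ {-3, 0, 2}; ∂f/∂v = -2(v + 2) = 0 at v ∈ {-2}.
The Hessian is diagonal: diag(f_uu, f_vv). Second derivatives: f_uu(-3)=-180, f_uu(0)=72, f_uu(2)=-120; f_vv(-2)=-2.
Local maxima occur where both diagonal entries negative: (-3, -2), (2, -2). Count: 2.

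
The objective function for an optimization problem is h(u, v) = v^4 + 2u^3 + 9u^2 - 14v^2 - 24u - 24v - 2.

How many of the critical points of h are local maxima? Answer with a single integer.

h separates as a function of u plus a function of v, so ∇h=0 decouples.
∂h/∂u = 6(u - 1)(u + 4) = 0 at u ∈ {-4, 1}; ∂h/∂v = 4(v - 3)(v + 1)(v + 2) = 0 at v ∈ {-2, -1, 3}.
The Hessian is diagonal: diag(h_uu, h_vv). Second derivatives: h_uu(-4)=-30, h_uu(1)=30; h_vv(-2)=20, h_vv(-1)=-16, h_vv(3)=80.
Local maxima occur where both diagonal entries negative: (-4, -1). Count: 1.

1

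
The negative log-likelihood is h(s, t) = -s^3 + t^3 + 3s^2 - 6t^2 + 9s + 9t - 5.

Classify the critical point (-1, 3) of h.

The mixed partial ∂²h/∂s∂t is 0, so the Hessian at any point is diag(h_ss, h_tt) = diag(6(-s + 1), 6(t - 2)).
At (-1, 3): H = diag(12, 6).
Both eigenvalues are positive, so H is positive definite: a local minimum.

local minimum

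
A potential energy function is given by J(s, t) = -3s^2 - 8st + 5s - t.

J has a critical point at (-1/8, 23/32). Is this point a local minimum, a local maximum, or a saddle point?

The Hessian of J is constant: H = [[-6, -8], [-8, 0]].
det(H) = (-6)·0 − (-8)² = -64.
Since det(H) < 0, H is indefinite and the critical point is a saddle point.

saddle point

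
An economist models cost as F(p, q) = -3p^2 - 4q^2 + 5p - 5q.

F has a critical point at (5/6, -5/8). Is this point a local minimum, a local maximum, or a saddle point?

local maximum

The Hessian of F is constant: H = [[-6, 0], [0, -8]].
det(H) = (-6)·(-8) − 0² = 48.
det(H) > 0 and tr(H) = -14 < 0, so H is negative definite and the point is a local maximum.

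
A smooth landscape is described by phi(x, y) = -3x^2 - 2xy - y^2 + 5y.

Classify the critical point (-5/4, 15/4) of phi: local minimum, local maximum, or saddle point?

local maximum

The Hessian of phi is constant: H = [[-6, -2], [-2, -2]].
det(H) = (-6)·(-2) − (-2)² = 8.
det(H) > 0 and tr(H) = -8 < 0, so H is negative definite and the point is a local maximum.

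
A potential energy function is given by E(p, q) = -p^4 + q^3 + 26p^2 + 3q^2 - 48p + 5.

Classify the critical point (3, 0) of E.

saddle point

The mixed partial ∂²E/∂p∂q is 0, so the Hessian at any point is diag(E_pp, E_qq) = diag(4(-3p^2 + 13), 6(q + 1)).
At (3, 0): H = diag(-56, 6).
The eigenvalues have opposite signs, so H is indefinite: a saddle point.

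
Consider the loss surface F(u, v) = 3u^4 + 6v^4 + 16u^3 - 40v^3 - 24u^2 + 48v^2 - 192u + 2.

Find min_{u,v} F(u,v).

-558

F(u,v) separates as P(u) + Q(v) + 2, so its minimum is min P + min Q + 2.
P'(u) = 12(u - 2)(u + 2)(u + 4) vanishes at u ∈ {-4, -2, 2}; Q'(v) = 24v(v - 4)(v - 1) vanishes at v ∈ {0, 1, 4}.
Local minima of P (where P''>0): P(-4)=128, P(2)=-304. Local minima of Q: Q(0)=0, Q(4)=-256.
So the global minimum of F is P(2) + Q(4) + 2 = -304 − 256 + 2 = -558, attained at (2, 4).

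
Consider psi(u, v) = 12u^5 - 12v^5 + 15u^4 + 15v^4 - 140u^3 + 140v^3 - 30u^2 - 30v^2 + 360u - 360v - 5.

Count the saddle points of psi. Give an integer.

psi separates as a function of u plus a function of v, so ∇psi=0 decouples.
∂psi/∂u = 60(u - 2)(u - 1)(u + 1)(u + 3) = 0 at u ∈ {-3, -1, 1, 2}; ∂psi/∂v = -60(v - 3)(v - 1)(v + 1)(v + 2) = 0 at v ∈ {-2, -1, 1, 3}.
The Hessian is diagonal: diag(psi_uu, psi_vv). Second derivatives: psi_uu(-3)=-2400, psi_uu(-1)=720, psi_uu(1)=-480, psi_uu(2)=900; psi_vv(-2)=900, psi_vv(-1)=-480, psi_vv(1)=720, psi_vv(3)=-2400.
Saddle points occur where the two diagonal entries have opposite signs: (-3, -2), (-3, 1), (-1, -1), (-1, 3), (1, -2), (1, 1), (2, -1), (2, 3). Count: 8.

8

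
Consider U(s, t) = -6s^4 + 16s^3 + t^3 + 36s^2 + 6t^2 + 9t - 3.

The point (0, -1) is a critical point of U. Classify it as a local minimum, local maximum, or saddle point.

The mixed partial ∂²U/∂s∂t is 0, so the Hessian at any point is diag(U_ss, U_tt) = diag(24(-3s^2 + 4s + 3), 6(t + 2)).
At (0, -1): H = diag(72, 6).
Both eigenvalues are positive, so H is positive definite: a local minimum.

local minimum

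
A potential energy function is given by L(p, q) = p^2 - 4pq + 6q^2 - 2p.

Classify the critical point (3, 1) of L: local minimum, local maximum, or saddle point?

local minimum

The Hessian of L is constant: H = [[2, -4], [-4, 12]].
det(H) = 2·12 − (-4)² = 8.
det(H) > 0 and tr(H) = 14 > 0, so H is positive definite and the point is a local minimum.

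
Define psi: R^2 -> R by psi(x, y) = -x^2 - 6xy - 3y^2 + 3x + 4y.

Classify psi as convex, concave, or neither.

psi is quadratic, so its Hessian is the constant matrix H = [[-2, -6], [-6, -6]].
det(H) = -24, tr(H) = -8.
det(H) < 0, so H is indefinite: neither convex nor concave.

neither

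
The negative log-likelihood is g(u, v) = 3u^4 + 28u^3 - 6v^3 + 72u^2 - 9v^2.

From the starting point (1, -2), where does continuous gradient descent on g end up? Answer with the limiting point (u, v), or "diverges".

g is separable, so gradient descent decouples: u follows -∂g/∂u, v follows -∂g/∂v.
∂g/∂u = 12u(u + 3)(u + 4); at u=1 this is 240, so u decreases.
∂g/∂v = -18v(v + 1); at v=-2 this is -36, so v increases.
u converges to its nearest critical value 0 (a local min of the u-part); v converges to -1. The iterate converges to (0, -1).

(0, -1)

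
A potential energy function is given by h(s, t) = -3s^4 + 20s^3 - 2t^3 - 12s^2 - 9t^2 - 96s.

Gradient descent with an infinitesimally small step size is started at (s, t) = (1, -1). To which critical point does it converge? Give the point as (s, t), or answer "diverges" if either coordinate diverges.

h is separable, so gradient descent decouples: s follows -∂h/∂s, t follows -∂h/∂t.
∂h/∂s = -12(s - 4)(s - 2)(s + 1); at s=1 this is -72, so s increases.
∂h/∂t = -6t(t + 3); at t=-1 this is 12, so t decreases.
s converges to its nearest critical value 2 (a local min of the s-part); t converges to -3. The iterate converges to (2, -3).

(2, -3)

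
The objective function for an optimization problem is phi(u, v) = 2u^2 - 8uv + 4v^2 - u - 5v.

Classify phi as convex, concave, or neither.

neither

phi is quadratic, so its Hessian is the constant matrix H = [[4, -8], [-8, 8]].
det(H) = -32, tr(H) = 12.
det(H) < 0, so H is indefinite: neither convex nor concave.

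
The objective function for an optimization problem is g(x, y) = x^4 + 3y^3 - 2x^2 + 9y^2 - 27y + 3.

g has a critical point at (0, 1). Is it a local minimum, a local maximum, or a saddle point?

saddle point

The mixed partial ∂²g/∂x∂y is 0, so the Hessian at any point is diag(g_xx, g_yy) = diag(4(3x^2 - 1), 18(y + 1)).
At (0, 1): H = diag(-4, 36).
The eigenvalues have opposite signs, so H is indefinite: a saddle point.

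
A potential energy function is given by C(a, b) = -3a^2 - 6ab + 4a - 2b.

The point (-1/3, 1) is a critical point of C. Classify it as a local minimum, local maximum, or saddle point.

saddle point

The Hessian of C is constant: H = [[-6, -6], [-6, 0]].
det(H) = (-6)·0 − (-6)² = -36.
Since det(H) < 0, H is indefinite and the critical point is a saddle point.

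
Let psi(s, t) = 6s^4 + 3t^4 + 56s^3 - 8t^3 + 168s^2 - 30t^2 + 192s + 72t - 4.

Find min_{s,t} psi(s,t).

-284

psi(s,t) separates as P(s) + Q(t) − 4, so its minimum is min P + min Q − 4.
P'(s) = 24(s + 1)(s + 2)(s + 4) vanishes at s ∈ {-4, -2, -1}; Q'(t) = 12(t - 3)(t - 1)(t + 2) vanishes at t ∈ {-2, 1, 3}.
Local minima of P (where P''>0): P(-4)=-128, P(-1)=-74. Local minima of Q: Q(-2)=-152, Q(3)=-27.
So the global minimum of psi is P(-4) + Q(-2) − 4 = -128 − 152 − 4 = -284, attained at (-4, -2).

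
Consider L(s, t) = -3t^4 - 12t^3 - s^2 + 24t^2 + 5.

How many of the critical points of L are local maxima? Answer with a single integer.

L separates as a function of s plus a function of t, so ∇L=0 decouples.
∂L/∂s = -2s = 0 at s ∈ {0}; ∂L/∂t = -12t(t - 1)(t + 4) = 0 at t ∈ {-4, 0, 1}.
The Hessian is diagonal: diag(L_ss, L_tt). Second derivatives: L_ss(0)=-2; L_tt(-4)=-240, L_tt(0)=48, L_tt(1)=-60.
Local maxima occur where both diagonal entries negative: (0, -4), (0, 1). Count: 2.

2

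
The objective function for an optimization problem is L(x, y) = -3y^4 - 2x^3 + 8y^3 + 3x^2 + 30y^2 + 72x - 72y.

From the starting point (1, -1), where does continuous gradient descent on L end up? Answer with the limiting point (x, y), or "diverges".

L is separable, so gradient descent decouples: x follows -∂L/∂x, y follows -∂L/∂y.
∂L/∂x = -6(x - 4)(x + 3); at x=1 this is 72, so x decreases.
∂L/∂y = -12(y - 3)(y - 1)(y + 2); at y=-1 this is -96, so y increases.
x converges to its nearest critical value -3 (a local min of the x-part); y converges to 1. The iterate converges to (-3, 1).

(-3, 1)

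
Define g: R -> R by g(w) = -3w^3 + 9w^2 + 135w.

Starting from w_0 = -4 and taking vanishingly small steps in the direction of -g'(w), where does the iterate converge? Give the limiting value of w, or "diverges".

g'(w) = -9(w - 5)(w + 3), so g'(-4) = -81.
Gradient descent moves in the -g' direction, i.e. w is increasing.
The nearest critical point in that direction is w = -3, where g'' = 72 > 0 (a local minimum). The iterate converges there.

-3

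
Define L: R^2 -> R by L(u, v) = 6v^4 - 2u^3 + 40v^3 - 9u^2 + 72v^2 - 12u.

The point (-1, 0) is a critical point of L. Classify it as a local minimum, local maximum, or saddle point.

saddle point

The mixed partial ∂²L/∂u∂v is 0, so the Hessian at any point is diag(L_uu, L_vv) = diag(-6(2u + 3), 24(3v^2 + 10v + 6)).
At (-1, 0): H = diag(-6, 144).
The eigenvalues have opposite signs, so H is indefinite: a saddle point.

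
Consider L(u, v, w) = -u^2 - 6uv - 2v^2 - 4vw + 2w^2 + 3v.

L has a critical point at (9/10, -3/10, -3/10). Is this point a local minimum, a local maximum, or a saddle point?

The Hessian is constant: H = [[-2, -6, 0], [-6, -4, -4], [0, -4, 4]].
Leading principal minors: Δ₁ = -2, Δ₂ = -28, Δ₃ = -80.
The minors fit neither the all-positive nor the alternating-sign pattern, so H is indefinite: a saddle point.

saddle point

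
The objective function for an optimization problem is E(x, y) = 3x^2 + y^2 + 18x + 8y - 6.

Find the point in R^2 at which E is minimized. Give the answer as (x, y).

E(x,y) separates as P(x) + Q(y) − 6, so its minimum is min P + min Q − 6.
P'(x) = 6x + 18 vanishes at x ∈ {-3}; Q'(y) = 2y + 8 vanishes at y ∈ {-4}.
Local minima of P (where P''>0): P(-3)=-27. Local minima of Q: Q(-4)=-16.
So the global minimum of E is P(-3) + Q(-4) − 6 = -27 − 16 − 6 = -49, attained at (-3, -4).

(-3, -4)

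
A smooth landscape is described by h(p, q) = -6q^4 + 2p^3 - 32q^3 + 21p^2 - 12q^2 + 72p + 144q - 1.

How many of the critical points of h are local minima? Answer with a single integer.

h separates as a function of p plus a function of q, so ∇h=0 decouples.
∂h/∂p = 6(p + 3)(p + 4) = 0 at p ∈ {-4, -3}; ∂h/∂q = -24(q - 1)(q + 2)(q + 3) = 0 at q ∈ {-3, -2, 1}.
The Hessian is diagonal: diag(h_pp, h_qq). Second derivatives: h_pp(-4)=-6, h_pp(-3)=6; h_qq(-3)=-96, h_qq(-2)=72, h_qq(1)=-288.
Local minima occur where both diagonal entries positive: (-3, -2). Count: 1.

1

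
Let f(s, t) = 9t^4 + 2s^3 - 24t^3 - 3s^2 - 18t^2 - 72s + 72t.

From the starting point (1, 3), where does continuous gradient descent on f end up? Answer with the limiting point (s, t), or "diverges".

f is separable, so gradient descent decouples: s follows -∂f/∂s, t follows -∂f/∂t.
∂f/∂s = 6(s - 4)(s + 3); at s=1 this is -72, so s increases.
∂f/∂t = 36(t - 2)(t - 1)(t + 1); at t=3 this is 288, so t decreases.
s converges to its nearest critical value 4 (a local min of the s-part); t converges to 2. The iterate converges to (4, 2).

(4, 2)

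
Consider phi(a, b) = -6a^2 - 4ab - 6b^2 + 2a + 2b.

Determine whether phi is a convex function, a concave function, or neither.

concave

phi is quadratic, so its Hessian is the constant matrix H = [[-12, -4], [-4, -12]].
det(H) = 128, tr(H) = -24.
det(H) > 0 and tr(H) < 0, so H is negative definite everywhere: concave.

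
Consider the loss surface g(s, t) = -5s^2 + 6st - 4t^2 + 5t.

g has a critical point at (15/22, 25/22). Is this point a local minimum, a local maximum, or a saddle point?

local maximum

The Hessian of g is constant: H = [[-10, 6], [6, -8]].
det(H) = (-10)·(-8) − 6² = 44.
det(H) > 0 and tr(H) = -18 < 0, so H is negative definite and the point is a local maximum.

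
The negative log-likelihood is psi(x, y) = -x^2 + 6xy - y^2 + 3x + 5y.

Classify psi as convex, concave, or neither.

neither

psi is quadratic, so its Hessian is the constant matrix H = [[-2, 6], [6, -2]].
det(H) = -32, tr(H) = -4.
det(H) < 0, so H is indefinite: neither convex nor concave.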